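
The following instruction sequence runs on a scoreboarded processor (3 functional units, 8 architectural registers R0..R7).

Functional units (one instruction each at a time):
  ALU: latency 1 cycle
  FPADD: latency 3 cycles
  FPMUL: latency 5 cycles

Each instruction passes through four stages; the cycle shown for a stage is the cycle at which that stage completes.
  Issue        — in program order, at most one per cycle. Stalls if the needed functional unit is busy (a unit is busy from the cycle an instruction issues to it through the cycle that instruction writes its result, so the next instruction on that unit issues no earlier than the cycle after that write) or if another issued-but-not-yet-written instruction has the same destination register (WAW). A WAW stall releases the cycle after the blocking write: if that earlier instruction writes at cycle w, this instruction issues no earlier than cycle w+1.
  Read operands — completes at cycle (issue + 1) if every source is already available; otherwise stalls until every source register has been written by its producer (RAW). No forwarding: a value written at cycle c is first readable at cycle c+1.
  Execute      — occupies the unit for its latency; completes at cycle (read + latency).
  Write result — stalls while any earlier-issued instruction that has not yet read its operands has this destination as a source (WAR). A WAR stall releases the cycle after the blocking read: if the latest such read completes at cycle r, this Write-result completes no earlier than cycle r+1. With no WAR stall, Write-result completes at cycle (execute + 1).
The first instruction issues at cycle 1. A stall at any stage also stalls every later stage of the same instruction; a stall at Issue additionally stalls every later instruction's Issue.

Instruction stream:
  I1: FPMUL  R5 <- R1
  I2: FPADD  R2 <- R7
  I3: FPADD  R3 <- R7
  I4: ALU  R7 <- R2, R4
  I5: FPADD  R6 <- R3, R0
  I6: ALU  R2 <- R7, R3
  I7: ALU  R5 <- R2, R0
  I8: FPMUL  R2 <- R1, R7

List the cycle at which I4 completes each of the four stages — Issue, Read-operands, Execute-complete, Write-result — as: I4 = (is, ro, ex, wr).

t=1  I1 issues→FPMUL
t=2  I1 reads; I2 issues→FPADD
t=3  I2 reads
t=6  I2 exec-done
t=7  I1 exec-done; I2 writes R2
t=8  I1 writes R5; I3 issues→FPADD
t=9  I3 reads; I4 issues→ALU
t=10  I4 reads
t=11  I4 exec-done
t=12  I3 exec-done; I4 writes R7
t=13  I3 writes R3
t=14  I5 issues→FPADD
t=15  I5 reads; I6 issues→ALU
t=16  I6 reads
t=17  I6 exec-done
t=18  I5 exec-done; I6 writes R2
t=19  I5 writes R6; I7 issues→ALU
t=20  I7 reads; I8 issues→FPMUL
t=21  I7 exec-done; I8 reads
t=22  I7 writes R5
t=26  I8 exec-done
t=27  I8 writes R2

I4 = (9, 10, 11, 12)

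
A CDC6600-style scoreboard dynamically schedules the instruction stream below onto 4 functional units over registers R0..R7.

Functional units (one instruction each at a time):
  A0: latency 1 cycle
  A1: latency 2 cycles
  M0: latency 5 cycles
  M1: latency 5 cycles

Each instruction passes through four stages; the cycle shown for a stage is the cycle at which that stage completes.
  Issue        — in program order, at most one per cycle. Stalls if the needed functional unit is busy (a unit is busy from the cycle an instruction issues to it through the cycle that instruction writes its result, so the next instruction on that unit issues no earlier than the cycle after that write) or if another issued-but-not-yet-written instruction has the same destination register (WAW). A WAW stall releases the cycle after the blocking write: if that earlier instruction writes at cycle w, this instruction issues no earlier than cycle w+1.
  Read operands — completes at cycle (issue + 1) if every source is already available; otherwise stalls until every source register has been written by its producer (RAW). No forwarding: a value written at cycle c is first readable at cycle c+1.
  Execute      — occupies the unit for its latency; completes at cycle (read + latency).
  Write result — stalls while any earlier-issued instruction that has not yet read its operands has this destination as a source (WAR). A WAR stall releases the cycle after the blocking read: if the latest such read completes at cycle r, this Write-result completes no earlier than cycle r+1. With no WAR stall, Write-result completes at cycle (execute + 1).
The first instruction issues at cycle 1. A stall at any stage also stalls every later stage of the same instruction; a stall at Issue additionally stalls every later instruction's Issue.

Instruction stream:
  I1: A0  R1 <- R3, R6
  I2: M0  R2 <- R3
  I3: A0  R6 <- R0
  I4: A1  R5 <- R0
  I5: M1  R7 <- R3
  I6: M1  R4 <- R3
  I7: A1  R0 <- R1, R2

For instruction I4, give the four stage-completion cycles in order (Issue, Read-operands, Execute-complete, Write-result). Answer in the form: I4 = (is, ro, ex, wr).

t=1  I1 issues→A0
t=2  I1 reads, I2 issues→M0
t=3  I1 exec-done, I2 reads
t=4  I1 writes R1
t=5  I3 issues→A0
t=6  I3 reads, I4 issues→A1
t=7  I3 exec-done, I4 reads, I5 issues→M1
t=8  I2 exec-done, I3 writes R6, I5 reads
t=9  I2 writes R2, I4 exec-done
t=10  I4 writes R5
t=13  I5 exec-done
t=14  I5 writes R7
t=15  I6 issues→M1
t=16  I6 reads, I7 issues→A1
t=17  I7 reads
t=19  I7 exec-done
t=20  I7 writes R0
t=21  I6 exec-done
t=22  I6 writes R4

I4 = (6, 7, 9, 10)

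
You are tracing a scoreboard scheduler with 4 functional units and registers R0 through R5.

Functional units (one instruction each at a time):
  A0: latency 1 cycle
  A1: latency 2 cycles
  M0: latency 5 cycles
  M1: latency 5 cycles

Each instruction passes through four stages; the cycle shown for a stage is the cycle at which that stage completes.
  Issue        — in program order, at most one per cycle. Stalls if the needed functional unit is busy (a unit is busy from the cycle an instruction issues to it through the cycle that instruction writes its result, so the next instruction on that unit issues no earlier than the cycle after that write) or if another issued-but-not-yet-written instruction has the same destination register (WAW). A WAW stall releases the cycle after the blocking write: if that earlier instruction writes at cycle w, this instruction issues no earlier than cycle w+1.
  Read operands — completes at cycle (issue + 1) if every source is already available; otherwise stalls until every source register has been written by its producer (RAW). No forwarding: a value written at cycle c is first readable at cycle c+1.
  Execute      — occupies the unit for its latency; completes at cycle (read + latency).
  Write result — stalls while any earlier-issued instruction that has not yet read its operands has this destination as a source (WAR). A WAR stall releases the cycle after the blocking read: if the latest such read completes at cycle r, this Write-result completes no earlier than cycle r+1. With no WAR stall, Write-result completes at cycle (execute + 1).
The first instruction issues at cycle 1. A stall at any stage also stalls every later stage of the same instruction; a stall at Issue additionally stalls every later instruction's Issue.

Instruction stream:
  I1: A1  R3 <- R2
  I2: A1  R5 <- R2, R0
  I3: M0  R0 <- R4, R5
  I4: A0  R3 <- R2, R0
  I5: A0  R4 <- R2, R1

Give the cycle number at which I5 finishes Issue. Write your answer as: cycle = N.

cycle = 21

t=1  I1 issues→A1
t=2  I1 reads
t=4  I1 exec-done
t=5  I1 writes R3
t=6  I2 issues→A1
t=7  I2 reads, I3 issues→M0
t=8  I4 issues→A0
t=9  I2 exec-done
t=10  I2 writes R5
t=11  I3 reads
t=16  I3 exec-done
t=17  I3 writes R0
t=18  I4 reads
t=19  I4 exec-done
t=20  I4 writes R3
t=21  I5 issues→A0
t=22  I5 reads
t=23  I5 exec-done
t=24  I5 writes R4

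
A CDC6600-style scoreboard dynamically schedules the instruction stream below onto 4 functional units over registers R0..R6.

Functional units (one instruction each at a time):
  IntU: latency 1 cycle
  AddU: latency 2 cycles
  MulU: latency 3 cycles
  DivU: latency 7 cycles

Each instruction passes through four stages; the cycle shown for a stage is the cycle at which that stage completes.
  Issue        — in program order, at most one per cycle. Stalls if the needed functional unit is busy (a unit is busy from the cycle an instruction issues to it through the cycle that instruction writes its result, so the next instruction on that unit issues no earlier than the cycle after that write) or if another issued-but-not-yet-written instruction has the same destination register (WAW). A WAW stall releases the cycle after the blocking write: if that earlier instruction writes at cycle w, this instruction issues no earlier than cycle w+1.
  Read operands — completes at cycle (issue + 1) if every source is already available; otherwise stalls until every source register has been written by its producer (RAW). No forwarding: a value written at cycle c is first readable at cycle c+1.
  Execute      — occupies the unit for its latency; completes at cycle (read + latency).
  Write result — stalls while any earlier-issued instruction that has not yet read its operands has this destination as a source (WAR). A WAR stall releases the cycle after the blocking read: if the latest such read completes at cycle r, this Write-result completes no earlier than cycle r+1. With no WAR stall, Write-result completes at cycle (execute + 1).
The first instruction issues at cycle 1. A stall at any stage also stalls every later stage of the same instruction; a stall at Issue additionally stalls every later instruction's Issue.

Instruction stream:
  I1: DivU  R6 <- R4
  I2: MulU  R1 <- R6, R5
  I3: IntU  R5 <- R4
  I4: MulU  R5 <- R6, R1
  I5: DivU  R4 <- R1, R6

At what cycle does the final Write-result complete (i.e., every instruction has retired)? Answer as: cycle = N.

cycle = 26

cycle 1: I1 dispatched to DivU
cycle 2: I1 operands ready, I2 dispatched to MulU
cycle 3: I3 dispatched to IntU
cycle 4: I3 operands ready
cycle 5: I3 complete
cycle 9: I1 complete
cycle 10: R6←I1
cycle 11: I2 operands ready
cycle 12: R5←I3
cycle 14: I2 complete
cycle 15: R1←I2
cycle 16: I4 dispatched to MulU
cycle 17: I4 operands ready, I5 dispatched to DivU
cycle 18: I5 operands ready
cycle 20: I4 complete
cycle 21: R5←I4
cycle 25: I5 complete
cycle 26: R4←I5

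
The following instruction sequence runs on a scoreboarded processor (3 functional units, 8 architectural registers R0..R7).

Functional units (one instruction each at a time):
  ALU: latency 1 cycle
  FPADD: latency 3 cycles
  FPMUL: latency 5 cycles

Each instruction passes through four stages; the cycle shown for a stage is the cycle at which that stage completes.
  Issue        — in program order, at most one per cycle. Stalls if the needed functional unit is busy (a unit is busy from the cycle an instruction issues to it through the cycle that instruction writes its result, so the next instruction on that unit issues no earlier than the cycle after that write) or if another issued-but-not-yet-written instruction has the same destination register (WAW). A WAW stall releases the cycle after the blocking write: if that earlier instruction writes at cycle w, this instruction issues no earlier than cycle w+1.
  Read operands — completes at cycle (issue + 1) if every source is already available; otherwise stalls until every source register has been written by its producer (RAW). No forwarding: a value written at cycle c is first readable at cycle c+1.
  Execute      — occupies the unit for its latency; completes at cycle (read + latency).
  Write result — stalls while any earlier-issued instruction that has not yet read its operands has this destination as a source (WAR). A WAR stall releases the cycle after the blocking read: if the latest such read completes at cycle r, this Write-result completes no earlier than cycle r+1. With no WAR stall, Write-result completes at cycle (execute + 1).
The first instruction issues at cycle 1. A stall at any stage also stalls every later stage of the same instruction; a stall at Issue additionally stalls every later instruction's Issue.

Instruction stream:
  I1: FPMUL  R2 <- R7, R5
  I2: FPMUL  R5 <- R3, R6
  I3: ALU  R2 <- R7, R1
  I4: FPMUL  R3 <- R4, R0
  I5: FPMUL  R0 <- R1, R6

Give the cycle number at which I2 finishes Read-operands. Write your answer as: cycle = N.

cycle = 10

I1  is:1  ro:2  ex:7  wr:8
I2  is:9  ro:10  ex:15  wr:16  — struct: FPMUL busy until I1 writes@8
I3  is:10  ro:11  ex:12  wr:13
I4  is:17  ro:18  ex:23  wr:24  — struct: FPMUL busy until I2 writes@16
I5  is:25  ro:26  ex:31  wr:32  — struct: FPMUL busy until I4 writes@24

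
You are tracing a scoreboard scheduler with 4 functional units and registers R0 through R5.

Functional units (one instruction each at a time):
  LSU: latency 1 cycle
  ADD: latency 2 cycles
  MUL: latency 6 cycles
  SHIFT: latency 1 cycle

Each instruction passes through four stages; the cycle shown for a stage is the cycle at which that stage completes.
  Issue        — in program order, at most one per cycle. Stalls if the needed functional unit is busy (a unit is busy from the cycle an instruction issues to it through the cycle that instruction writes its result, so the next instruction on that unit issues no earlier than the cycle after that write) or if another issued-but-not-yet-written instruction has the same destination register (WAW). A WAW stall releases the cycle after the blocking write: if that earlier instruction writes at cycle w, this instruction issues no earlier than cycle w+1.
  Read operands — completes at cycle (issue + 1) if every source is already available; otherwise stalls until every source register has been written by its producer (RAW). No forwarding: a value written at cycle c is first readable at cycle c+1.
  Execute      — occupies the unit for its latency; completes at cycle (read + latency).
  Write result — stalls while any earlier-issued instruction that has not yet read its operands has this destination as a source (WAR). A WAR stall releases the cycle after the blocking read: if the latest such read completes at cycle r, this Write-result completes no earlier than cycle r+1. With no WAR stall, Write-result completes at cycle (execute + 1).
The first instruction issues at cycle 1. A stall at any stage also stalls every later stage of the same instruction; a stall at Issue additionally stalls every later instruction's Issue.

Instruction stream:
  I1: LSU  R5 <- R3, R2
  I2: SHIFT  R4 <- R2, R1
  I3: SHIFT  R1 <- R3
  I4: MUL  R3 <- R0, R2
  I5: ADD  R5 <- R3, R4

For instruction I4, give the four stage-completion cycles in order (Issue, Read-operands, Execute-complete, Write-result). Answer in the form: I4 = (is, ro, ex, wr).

I4 = (7, 8, 14, 15)

I1: IS=1 RO=2 EX=3 WR=4
I2: IS=2 RO=3 EX=4 WR=5
I3: IS=6 RO=7 EX=8 WR=9  [struct: SHIFT busy until I2 writes@5]
I4: IS=7 RO=8 EX=14 WR=15
I5: IS=8 RO=16 EX=18 WR=19  [RAW R3: wait I4 write@15]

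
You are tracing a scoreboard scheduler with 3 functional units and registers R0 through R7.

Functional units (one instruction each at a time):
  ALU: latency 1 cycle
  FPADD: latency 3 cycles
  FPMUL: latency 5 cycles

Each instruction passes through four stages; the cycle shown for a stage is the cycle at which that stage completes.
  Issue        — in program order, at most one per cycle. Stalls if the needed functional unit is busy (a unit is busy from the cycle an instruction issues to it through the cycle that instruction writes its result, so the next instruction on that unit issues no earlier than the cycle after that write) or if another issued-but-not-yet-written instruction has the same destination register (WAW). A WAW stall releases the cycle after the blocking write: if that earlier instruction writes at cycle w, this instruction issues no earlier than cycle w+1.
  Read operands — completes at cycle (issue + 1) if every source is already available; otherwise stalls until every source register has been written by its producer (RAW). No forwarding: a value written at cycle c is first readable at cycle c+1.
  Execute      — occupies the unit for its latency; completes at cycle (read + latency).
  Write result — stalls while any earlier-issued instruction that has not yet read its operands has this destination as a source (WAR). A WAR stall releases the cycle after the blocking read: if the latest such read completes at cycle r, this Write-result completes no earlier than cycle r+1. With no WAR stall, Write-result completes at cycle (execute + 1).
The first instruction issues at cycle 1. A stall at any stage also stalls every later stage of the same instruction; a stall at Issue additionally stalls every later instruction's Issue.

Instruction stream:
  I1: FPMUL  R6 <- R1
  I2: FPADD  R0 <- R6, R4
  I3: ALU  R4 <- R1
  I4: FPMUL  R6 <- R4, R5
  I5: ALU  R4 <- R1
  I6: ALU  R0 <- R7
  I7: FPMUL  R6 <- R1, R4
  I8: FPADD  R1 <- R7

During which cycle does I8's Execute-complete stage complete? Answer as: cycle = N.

cycle = 23

1) issue 1, read 2, done 7, write 8
2) issue 2, read 9, done 12, write 13  <RAW R6: wait I1 write@8>
3) issue 3, read 4, done 5, write 10  <WAR R4: wait I2 read@9>
4) issue 9, read 11, done 16, write 17  <struct: FPMUL busy until I1 writes@8 / RAW R4: wait I3 write@10>
5) issue 11, read 12, done 13, write 14  <struct: ALU busy until I3 writes@10>
6) issue 15, read 16, done 17, write 18  <struct: ALU busy until I5 writes@14>
7) issue 18, read 19, done 24, write 25  <struct: FPMUL busy until I4 writes@17>
8) issue 19, read 20, done 23, write 24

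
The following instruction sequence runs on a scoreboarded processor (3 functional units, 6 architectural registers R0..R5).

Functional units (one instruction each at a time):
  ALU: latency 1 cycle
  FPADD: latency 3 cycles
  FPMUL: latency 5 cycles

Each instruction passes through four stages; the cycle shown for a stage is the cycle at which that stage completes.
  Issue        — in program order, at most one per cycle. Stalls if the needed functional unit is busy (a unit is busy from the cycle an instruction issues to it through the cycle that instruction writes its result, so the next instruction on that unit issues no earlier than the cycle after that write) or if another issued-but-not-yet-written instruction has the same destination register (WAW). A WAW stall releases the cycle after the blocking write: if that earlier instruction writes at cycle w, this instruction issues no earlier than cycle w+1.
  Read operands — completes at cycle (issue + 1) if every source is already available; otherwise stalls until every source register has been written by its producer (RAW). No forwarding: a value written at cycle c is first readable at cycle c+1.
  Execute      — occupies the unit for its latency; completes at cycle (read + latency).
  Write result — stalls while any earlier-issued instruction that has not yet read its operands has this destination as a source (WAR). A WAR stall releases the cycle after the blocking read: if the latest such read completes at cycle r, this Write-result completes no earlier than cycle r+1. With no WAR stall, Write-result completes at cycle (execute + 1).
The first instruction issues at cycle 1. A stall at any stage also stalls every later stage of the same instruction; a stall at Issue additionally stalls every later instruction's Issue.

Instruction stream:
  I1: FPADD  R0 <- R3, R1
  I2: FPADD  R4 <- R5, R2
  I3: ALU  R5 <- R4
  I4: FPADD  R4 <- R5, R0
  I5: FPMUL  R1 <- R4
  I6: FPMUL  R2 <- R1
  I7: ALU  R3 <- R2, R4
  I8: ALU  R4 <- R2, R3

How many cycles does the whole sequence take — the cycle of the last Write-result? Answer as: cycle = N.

cycle = 42

  I1 | 1 | 2 | 5 | 6
  I2 | 7 | 8 | 11 | 12   struct: FPADD busy until I1 writes@6
  I3 | 8 | 13 | 14 | 15   RAW R4: wait I2 write@12
  I4 | 13 | 16 | 19 | 20   struct: FPADD busy until I2 writes@12 · RAW R5: wait I3 write@15
  I5 | 14 | 21 | 26 | 27   RAW R4: wait I4 write@20
  I6 | 28 | 29 | 34 | 35   struct: FPMUL busy until I5 writes@27
  I7 | 29 | 36 | 37 | 38   RAW R2: wait I6 write@35
  I8 | 39 | 40 | 41 | 42   struct: ALU busy until I7 writes@38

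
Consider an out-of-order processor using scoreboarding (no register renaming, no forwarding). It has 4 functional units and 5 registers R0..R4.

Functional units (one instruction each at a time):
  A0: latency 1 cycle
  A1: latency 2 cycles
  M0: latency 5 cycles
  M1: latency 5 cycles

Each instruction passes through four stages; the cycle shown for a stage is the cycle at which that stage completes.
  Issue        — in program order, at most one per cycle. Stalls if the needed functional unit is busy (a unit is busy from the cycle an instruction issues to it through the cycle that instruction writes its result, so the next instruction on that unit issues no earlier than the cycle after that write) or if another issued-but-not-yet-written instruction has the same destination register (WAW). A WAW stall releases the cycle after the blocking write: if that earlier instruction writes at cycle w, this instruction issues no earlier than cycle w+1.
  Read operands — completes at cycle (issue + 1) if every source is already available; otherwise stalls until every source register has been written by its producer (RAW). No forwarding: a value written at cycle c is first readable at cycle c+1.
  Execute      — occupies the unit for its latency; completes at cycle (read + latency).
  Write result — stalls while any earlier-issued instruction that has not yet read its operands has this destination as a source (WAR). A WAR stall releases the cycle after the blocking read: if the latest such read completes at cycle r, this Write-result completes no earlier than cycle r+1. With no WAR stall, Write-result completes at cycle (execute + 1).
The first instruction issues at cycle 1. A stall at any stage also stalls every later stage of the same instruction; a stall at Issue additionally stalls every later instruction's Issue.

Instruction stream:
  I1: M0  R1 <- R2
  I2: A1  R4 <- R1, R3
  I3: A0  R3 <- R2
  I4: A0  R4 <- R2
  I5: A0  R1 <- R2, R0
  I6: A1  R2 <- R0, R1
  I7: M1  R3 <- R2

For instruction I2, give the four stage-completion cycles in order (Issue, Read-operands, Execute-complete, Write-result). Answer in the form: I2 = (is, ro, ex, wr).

c1: I1→M0
c2: I1 RO | I2→A1
c3: I3→A0
c4: I3 RO
c5: I3 EX
c7: I1 EX
c8: I1 WR R1
c9: I2 RO
c10: I3 WR R3
c11: I2 EX
c12: I2 WR R4
c13: I4→A0
c14: I4 RO
c15: I4 EX
c16: I4 WR R4
c17: I5→A0
c18: I5 RO | I6→A1
c19: I5 EX | I7→M1
c20: I5 WR R1
c21: I6 RO
c23: I6 EX
c24: I6 WR R2
c25: I7 RO
c30: I7 EX
c31: I7 WR R3

I2 = (2, 9, 11, 12)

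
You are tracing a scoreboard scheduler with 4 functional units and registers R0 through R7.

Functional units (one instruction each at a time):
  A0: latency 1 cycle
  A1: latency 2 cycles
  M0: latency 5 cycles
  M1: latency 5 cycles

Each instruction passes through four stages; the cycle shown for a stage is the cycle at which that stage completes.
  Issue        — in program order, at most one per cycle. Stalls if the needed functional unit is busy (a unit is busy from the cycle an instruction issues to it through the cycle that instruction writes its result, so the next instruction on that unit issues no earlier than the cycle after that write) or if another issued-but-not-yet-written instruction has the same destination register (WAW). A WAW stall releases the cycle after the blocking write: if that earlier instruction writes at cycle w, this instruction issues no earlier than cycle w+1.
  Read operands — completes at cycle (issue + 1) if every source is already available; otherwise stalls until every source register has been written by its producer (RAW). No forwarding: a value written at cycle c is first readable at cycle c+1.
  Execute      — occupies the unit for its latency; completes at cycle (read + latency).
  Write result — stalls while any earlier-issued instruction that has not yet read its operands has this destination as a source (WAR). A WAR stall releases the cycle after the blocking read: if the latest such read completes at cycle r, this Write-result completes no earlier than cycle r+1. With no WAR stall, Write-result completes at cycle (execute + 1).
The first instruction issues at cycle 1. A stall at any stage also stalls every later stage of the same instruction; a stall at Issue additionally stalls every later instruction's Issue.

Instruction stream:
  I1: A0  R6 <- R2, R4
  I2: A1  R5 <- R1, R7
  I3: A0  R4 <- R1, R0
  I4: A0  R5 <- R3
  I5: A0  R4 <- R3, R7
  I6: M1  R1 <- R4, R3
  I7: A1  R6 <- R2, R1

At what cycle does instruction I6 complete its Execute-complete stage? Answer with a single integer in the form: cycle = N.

I1: IS=1 RO=2 EX=3 WR=4
I2: IS=2 RO=3 EX=5 WR=6
I3: IS=5 RO=6 EX=7 WR=8  [struct: A0 busy until I1 writes@4]
I4: IS=9 RO=10 EX=11 WR=12  [struct: A0 busy until I3 writes@8]
I5: IS=13 RO=14 EX=15 WR=16  [struct: A0 busy until I4 writes@12]
I6: IS=14 RO=17 EX=22 WR=23  [RAW R4: wait I5 write@16]
I7: IS=15 RO=24 EX=26 WR=27  [RAW R1: wait I6 write@23]

cycle = 22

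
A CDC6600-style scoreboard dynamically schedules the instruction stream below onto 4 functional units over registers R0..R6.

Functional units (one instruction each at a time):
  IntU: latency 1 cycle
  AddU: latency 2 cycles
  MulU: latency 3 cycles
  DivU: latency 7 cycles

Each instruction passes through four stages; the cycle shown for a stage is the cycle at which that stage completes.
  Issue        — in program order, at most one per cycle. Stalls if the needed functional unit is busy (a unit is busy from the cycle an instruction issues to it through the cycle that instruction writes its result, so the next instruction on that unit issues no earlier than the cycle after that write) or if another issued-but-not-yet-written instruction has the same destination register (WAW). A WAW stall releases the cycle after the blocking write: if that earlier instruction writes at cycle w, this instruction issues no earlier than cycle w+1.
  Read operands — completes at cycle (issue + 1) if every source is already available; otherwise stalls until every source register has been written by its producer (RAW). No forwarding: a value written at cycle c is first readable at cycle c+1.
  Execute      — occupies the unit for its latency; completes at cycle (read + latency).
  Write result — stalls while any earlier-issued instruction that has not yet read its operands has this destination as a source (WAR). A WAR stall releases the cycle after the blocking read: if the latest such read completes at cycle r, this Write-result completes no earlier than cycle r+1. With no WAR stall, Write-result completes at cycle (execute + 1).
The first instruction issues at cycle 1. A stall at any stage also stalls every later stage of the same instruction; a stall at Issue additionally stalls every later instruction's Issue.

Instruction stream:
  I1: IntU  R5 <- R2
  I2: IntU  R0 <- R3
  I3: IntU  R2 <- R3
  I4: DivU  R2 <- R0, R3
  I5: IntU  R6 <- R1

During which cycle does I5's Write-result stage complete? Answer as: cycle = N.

cycle = 17

I1: IS=1 RO=2 EX=3 WR=4
I2: IS=5 RO=6 EX=7 WR=8  [struct: IntU busy until I1 writes@4]
I3: IS=9 RO=10 EX=11 WR=12  [struct: IntU busy until I2 writes@8]
I4: IS=13 RO=14 EX=21 WR=22  [WAW R2: wait I3 write@12]
I5: IS=14 RO=15 EX=16 WR=17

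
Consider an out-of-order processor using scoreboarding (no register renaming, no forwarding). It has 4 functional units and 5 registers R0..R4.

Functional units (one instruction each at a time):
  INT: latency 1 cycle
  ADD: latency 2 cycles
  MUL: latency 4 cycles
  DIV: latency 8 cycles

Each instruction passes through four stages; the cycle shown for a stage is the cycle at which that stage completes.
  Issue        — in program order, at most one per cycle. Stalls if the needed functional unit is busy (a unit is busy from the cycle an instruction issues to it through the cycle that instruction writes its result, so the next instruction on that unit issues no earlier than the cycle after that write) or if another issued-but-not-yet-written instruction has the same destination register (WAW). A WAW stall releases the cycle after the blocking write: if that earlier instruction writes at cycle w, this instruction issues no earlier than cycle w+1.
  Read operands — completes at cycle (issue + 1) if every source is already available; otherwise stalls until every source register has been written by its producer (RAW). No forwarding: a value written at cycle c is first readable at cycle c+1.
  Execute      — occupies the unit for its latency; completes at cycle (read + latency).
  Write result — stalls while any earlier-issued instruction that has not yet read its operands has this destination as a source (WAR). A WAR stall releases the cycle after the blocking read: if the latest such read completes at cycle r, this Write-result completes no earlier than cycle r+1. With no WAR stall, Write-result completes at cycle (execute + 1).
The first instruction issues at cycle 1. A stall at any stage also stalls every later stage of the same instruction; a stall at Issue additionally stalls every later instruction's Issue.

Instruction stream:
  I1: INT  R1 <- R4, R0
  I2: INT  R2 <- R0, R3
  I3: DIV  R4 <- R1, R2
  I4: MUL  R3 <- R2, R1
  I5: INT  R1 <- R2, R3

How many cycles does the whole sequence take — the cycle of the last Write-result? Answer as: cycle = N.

[I1] 1/2/3/4
[I2] 5/6/7/8  (struct: INT busy until I1 writes@4)
[I3] 6/9/17/18  (RAW R2: wait I2 write@8)
[I4] 7/9/13/14  (RAW R2: wait I2 write@8)
[I5] 9/15/16/17  (struct: INT busy until I2 writes@8; RAW R3: wait I4 write@14)

cycle = 18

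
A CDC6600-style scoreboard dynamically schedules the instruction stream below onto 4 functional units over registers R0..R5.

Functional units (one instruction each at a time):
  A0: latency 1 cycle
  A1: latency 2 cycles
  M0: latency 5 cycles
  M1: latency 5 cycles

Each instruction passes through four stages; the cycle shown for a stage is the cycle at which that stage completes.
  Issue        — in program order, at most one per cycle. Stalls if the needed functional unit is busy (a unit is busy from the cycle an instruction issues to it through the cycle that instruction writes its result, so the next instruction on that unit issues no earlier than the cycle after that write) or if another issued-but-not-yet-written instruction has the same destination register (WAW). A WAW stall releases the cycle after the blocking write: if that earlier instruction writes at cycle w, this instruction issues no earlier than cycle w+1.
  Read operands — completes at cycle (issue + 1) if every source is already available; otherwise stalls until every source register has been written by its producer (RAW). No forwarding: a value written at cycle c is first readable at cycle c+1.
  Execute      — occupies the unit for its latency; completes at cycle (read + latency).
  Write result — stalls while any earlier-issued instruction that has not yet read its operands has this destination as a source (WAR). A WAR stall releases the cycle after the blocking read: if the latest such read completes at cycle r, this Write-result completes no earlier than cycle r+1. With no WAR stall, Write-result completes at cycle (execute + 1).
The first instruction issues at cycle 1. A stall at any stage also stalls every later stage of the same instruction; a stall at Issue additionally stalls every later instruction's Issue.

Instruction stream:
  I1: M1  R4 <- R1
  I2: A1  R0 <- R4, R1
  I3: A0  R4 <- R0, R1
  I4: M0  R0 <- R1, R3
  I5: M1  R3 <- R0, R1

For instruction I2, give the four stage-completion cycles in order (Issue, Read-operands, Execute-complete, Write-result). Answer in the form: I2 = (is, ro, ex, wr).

I2 = (2, 9, 11, 12)

  I1 | 1 | 2 | 7 | 8
  I2 | 2 | 9 | 11 | 12   RAW R4: wait I1 write@8
  I3 | 9 | 13 | 14 | 15   WAW R4: wait I1 write@8 · RAW R0: wait I2 write@12
  I4 | 13 | 14 | 19 | 20   WAW R0: wait I2 write@12
  I5 | 14 | 21 | 26 | 27   RAW R0: wait I4 write@20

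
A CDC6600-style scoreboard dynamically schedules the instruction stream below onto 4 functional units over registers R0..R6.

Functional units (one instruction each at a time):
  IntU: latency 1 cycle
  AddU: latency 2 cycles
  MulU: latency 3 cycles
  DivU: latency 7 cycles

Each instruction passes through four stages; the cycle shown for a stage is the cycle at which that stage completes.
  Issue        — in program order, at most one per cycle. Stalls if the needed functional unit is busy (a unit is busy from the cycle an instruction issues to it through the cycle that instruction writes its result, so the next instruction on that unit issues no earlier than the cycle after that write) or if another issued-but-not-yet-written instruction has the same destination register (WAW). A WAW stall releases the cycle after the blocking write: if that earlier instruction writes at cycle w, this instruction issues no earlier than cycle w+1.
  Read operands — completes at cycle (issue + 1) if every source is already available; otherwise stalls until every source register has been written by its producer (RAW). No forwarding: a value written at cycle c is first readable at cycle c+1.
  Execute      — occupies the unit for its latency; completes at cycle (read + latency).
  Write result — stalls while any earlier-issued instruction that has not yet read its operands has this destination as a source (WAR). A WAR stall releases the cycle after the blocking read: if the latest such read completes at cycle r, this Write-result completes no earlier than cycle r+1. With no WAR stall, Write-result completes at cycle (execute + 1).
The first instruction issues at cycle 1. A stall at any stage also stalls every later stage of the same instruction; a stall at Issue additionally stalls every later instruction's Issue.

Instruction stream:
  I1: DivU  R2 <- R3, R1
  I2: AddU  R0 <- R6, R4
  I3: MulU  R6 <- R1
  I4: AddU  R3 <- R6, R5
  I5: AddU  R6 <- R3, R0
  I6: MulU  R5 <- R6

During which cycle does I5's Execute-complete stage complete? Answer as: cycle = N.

cycle = 16

cycle 1: I1→DivU
cycle 2: I1 RO | I2→AddU
cycle 3: I2 RO | I3→MulU
cycle 4: I3 RO
cycle 5: I2 EX
cycle 6: I2 WR R0
cycle 7: I3 EX | I4→AddU
cycle 8: I3 WR R6
cycle 9: I1 EX | I4 RO
cycle 10: I1 WR R2
cycle 11: I4 EX
cycle 12: I4 WR R3
cycle 13: I5→AddU
cycle 14: I5 RO | I6→MulU
cycle 16: I5 EX
cycle 17: I5 WR R6
cycle 18: I6 RO
cycle 21: I6 EX
cycle 22: I6 WR R5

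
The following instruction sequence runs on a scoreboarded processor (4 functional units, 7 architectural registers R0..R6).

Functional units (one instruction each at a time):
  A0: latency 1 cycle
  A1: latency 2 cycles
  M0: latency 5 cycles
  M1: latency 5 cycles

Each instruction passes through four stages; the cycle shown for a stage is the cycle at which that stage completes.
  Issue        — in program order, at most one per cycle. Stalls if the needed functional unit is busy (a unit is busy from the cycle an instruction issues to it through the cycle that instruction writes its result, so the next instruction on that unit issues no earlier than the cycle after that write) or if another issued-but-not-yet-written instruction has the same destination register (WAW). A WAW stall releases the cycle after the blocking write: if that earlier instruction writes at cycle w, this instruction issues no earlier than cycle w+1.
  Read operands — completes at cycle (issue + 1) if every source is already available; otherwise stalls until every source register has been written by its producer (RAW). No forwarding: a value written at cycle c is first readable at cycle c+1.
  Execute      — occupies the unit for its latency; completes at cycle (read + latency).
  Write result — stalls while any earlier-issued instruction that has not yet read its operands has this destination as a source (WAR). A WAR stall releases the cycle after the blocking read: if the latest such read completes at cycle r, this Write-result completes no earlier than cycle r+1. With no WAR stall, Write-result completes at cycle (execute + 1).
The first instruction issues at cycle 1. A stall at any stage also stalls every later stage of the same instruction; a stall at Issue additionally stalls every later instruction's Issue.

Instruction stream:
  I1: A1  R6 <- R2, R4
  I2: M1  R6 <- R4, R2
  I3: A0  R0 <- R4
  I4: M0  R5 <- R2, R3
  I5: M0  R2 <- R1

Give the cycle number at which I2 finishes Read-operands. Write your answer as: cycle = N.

cycle = 7

cycle 1: I1 dispatched to A1
cycle 2: I1 operands ready
cycle 4: I1 complete
cycle 5: R6←I1
cycle 6: I2 dispatched to M1
cycle 7: I2 operands ready · I3 dispatched to A0
cycle 8: I3 operands ready · I4 dispatched to M0
cycle 9: I3 complete · I4 operands ready
cycle 10: R0←I3
cycle 12: I2 complete
cycle 13: R6←I2
cycle 14: I4 complete
cycle 15: R5←I4
cycle 16: I5 dispatched to M0
cycle 17: I5 operands ready
cycle 22: I5 complete
cycle 23: R2←I5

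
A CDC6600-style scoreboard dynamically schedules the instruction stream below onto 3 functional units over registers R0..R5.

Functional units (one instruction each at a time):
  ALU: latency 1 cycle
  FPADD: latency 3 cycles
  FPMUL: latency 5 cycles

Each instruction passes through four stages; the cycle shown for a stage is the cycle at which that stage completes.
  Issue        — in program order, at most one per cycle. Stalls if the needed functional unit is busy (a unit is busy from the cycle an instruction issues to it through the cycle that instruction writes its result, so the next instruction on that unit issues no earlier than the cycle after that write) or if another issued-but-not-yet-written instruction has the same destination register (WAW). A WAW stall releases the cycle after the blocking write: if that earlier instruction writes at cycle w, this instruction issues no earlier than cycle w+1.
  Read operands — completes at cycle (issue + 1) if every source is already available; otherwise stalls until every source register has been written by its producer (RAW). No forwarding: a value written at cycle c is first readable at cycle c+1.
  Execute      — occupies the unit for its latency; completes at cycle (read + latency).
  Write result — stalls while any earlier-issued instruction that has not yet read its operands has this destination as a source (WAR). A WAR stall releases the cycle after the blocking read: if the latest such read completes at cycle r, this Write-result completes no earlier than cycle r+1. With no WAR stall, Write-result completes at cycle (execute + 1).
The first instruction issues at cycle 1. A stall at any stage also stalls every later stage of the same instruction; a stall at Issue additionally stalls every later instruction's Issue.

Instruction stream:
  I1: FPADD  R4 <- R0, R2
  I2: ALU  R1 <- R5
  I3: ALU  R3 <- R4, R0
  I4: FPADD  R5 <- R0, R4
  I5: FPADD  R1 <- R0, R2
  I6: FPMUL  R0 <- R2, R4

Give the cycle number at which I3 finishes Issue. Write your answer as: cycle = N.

cycle = 6

t=1  I1→FPADD
t=2  I1 RO, I2→ALU
t=3  I2 RO
t=4  I2 EX
t=5  I1 EX, I2 WR R1
t=6  I1 WR R4, I3→ALU
t=7  I3 RO, I4→FPADD
t=8  I3 EX, I4 RO
t=9  I3 WR R3
t=11  I4 EX
t=12  I4 WR R5
t=13  I5→FPADD
t=14  I5 RO, I6→FPMUL
t=15  I6 RO
t=17  I5 EX
t=18  I5 WR R1
t=20  I6 EX
t=21  I6 WR R0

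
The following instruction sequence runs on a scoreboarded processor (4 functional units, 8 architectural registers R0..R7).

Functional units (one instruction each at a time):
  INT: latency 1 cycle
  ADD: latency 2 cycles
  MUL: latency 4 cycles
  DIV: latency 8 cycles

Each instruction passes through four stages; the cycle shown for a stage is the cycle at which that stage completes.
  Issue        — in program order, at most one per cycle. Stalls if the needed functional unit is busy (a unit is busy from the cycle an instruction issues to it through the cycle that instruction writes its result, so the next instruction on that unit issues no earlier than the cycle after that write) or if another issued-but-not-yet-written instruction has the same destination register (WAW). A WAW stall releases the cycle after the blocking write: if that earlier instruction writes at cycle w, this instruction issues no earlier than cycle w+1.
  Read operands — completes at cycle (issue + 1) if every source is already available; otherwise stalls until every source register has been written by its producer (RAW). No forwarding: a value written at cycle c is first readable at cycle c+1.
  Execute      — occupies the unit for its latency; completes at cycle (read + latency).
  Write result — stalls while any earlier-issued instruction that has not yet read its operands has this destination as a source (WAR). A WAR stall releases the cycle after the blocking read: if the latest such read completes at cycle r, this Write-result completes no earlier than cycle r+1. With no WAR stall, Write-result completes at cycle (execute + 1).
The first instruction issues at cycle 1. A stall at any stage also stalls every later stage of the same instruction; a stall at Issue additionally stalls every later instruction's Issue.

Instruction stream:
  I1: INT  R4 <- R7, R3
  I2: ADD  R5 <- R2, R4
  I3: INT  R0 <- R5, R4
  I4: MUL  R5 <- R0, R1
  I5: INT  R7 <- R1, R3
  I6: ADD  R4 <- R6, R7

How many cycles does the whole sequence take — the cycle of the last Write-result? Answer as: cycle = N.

cycle = 19

I1  is:1  ro:2  ex:3  wr:4
I2  is:2  ro:5  ex:7  wr:8  — RAW R4: wait I1 write@4
I3  is:5  ro:9  ex:10  wr:11  — struct: INT busy until I1 writes@4, RAW R5: wait I2 write@8
I4  is:9  ro:12  ex:16  wr:17  — WAW R5: wait I2 write@8, RAW R0: wait I3 write@11
I5  is:12  ro:13  ex:14  wr:15  — struct: INT busy until I3 writes@11
I6  is:13  ro:16  ex:18  wr:19  — RAW R7: wait I5 write@15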